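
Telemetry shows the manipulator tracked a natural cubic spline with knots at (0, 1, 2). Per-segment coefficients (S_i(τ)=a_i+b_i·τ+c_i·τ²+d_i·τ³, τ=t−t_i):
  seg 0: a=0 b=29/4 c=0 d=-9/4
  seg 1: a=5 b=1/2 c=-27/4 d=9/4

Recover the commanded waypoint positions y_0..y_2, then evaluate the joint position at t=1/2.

y_0 = S_0(0) = a_0 = 0
y_1 = S_1(0) = a_1 = 5
y_2 = S_1(1) = 1
t_q=1/2 is in segment 0 (τ=1/2); S_0(τ)=107/32

y_0=0 y_1=5 y_2=1
S(1/2) = 107/32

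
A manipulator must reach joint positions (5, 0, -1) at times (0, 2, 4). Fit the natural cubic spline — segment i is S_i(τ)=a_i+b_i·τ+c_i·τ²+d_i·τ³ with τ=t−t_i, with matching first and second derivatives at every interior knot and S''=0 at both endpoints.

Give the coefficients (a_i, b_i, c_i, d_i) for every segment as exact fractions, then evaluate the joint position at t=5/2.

Δ: Δ0=-5/2, Δ1=-1/2
row 1: diag=8, rhs=12; c'=1/4, d'=3/2
back: M1=3/2
M: M0=0, M1=3/2, M2=0
seg 0: a=5, c=M0/2=0, d=(M1−M0)/(6·2)=1/8, b=Δ0−h0·(2M0+M1)/6=-3
seg 1: a=0, c=M1/2=3/4, d=(M2−M1)/(6·2)=-1/8, b=Δ1−h1·(2M1+M2)/6=-3/2
t_q=5/2 → seg 1, τ=1/2; S=0+-3/2·τ+3/4·τ²+-1/8·τ³=-37/64

  seg 0: a=5 b=-3 c=0 d=1/8
  seg 1: a=0 b=-3/2 c=3/4 d=-1/8
S(5/2) = -37/64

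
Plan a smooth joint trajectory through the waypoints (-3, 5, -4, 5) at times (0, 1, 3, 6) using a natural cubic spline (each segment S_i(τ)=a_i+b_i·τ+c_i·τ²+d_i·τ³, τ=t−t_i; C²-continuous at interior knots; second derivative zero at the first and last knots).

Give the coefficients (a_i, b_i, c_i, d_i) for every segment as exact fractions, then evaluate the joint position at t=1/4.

  seg 0: a=-3 b=21/2 c=0 d=-5/2
  seg 1: a=5 b=3 c=-15/2 d=15/8
  seg 2: a=-4 b=-9/2 c=15/4 d=-5/12
S(1/4) = -53/128

Δ: Δ0=8, Δ1=-9/2, Δ2=3
row 1: diag=6, rhs=-75; c'=1/3, d'=-25/2
row 2: denom=10−2·1/3=28/3; d'=(45−2·-25/2)/(28/3)=15/2
back: M2=15/2
back: M1=-25/2−1/3·15/2=-15
M: M0=0, M1=-15, M2=15/2, M3=0
seg 0: a=-3, c=M0/2=0, d=(M1−M0)/(6·1)=-5/2, b=Δ0−h0·(2M0+M1)/6=21/2
seg 1: a=5, c=M1/2=-15/2, d=(M2−M1)/(6·2)=15/8, b=Δ1−h1·(2M1+M2)/6=3
seg 2: a=-4, c=M2/2=15/4, d=(M3−M2)/(6·3)=-5/12, b=Δ2−h2·(2M2+M3)/6=-9/2
t_q=1/4 → seg 0, τ=1/4; S=-3+21/2·τ+0·τ²+-5/2·τ³=-53/128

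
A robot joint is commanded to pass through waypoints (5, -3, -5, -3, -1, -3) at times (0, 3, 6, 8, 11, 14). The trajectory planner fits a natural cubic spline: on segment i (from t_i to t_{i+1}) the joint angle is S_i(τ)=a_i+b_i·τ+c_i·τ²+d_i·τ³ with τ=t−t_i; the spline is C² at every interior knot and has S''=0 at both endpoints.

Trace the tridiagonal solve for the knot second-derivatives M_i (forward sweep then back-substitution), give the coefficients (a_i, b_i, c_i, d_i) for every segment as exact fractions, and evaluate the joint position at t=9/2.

  seg 0: a=5 b=-4003/1305 c=0 d=523/11745
  seg 1: a=-3 b=-2434/1305 c=523/1305 d=-1/2349
  seg 2: a=-5 b=689/1305 c=518/1305 d=-7/87
  seg 3: a=-3 b=1501/1305 c=-112/1305 d=-59/2349
  seg 4: a=-1 b=-56/1305 c=-407/1305 d=407/11745
S(9/2) = -5681/1160

Δ: Δ0=-8/3, Δ1=-2/3, Δ2=1, Δ3=2/3, Δ4=-2/3
row 1: diag=12, rhs=12; c'=1/4, d'=1
row 2: denom=10−3·1/4=37/4; d'=(10−3·1)/(37/4)=28/37
row 3: denom=10−2·8/37=354/37; d'=(-2−2·28/37)/(354/37)=-65/177
row 4: denom=12−3·37/118=1305/118; d'=(-8−3·-65/177)/(1305/118)=-814/1305
back: M4=-814/1305
back: M3=-65/177−37/118·-814/1305=-224/1305
back: M2=28/37−8/37·-224/1305=1036/1305
back: M1=1−1/4·1036/1305=1046/1305
M: M0=0, M1=1046/1305, M2=1036/1305, M3=-224/1305, M4=-814/1305, M5=0
seg 0: a=5, c=M0/2=0, d=(M1−M0)/(6·3)=523/11745, b=Δ0−h0·(2M0+M1)/6=-4003/1305
seg 1: a=-3, c=M1/2=523/1305, d=(M2−M1)/(6·3)=-1/2349, b=Δ1−h1·(2M1+M2)/6=-2434/1305
seg 2: a=-5, c=M2/2=518/1305, d=(M3−M2)/(6·2)=-7/87, b=Δ2−h2·(2M2+M3)/6=689/1305
seg 3: a=-3, c=M3/2=-112/1305, d=(M4−M3)/(6·3)=-59/2349, b=Δ3−h3·(2M3+M4)/6=1501/1305
seg 4: a=-1, c=M4/2=-407/1305, d=(M5−M4)/(6·3)=407/11745, b=Δ4−h4·(2M4+M5)/6=-56/1305
t_q=9/2 → seg 1, τ=3/2; S=-3+-2434/1305·τ+523/1305·τ²+-1/2349·τ³=-5681/1160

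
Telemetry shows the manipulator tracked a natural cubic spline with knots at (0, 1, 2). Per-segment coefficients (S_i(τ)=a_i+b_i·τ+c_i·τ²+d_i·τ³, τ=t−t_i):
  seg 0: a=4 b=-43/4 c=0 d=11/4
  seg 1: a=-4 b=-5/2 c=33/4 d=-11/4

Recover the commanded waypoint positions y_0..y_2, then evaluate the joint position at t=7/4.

y_0=4 y_1=-4 y_2=-1
S(7/4) = -613/256

y_0 = S_0(0) = a_0 = 4
y_1 = S_1(0) = a_1 = -4
y_2 = S_1(1) = -1
t_q=7/4 is in segment 1 (τ=3/4); S_1(τ)=-613/256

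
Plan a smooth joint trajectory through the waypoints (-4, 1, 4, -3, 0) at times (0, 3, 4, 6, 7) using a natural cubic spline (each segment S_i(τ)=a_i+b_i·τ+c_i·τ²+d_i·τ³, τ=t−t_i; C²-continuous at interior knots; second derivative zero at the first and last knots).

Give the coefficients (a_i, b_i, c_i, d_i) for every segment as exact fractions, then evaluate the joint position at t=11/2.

  seg 0: a=-4 b=199/375 c=0 d=142/1125
  seg 1: a=1 b=1477/375 c=142/125 d=-778/375
  seg 2: a=4 b=-1/75 c=-636/125 d=5017/3000
  seg 3: a=-3 b=-223/750 c=2473/500 d=-2473/1500
S(11/2) = -14591/8000

Δ: Δ0=5/3, Δ1=3, Δ2=-7/2, Δ3=3
row 1: diag=8, rhs=8; c'=1/8, d'=1
row 2: denom=6−1·1/8=47/8; d'=(-39−1·1)/(47/8)=-320/47
row 3: denom=6−2·16/47=250/47; d'=(39−2·-320/47)/(250/47)=2473/250
back: M3=2473/250
back: M2=-320/47−16/47·2473/250=-1272/125
back: M1=1−1/8·-1272/125=284/125
M: M0=0, M1=284/125, M2=-1272/125, M3=2473/250, M4=0
seg 0: a=-4, c=M0/2=0, d=(M1−M0)/(6·3)=142/1125, b=Δ0−h0·(2M0+M1)/6=199/375
seg 1: a=1, c=M1/2=142/125, d=(M2−M1)/(6·1)=-778/375, b=Δ1−h1·(2M1+M2)/6=1477/375
seg 2: a=4, c=M2/2=-636/125, d=(M3−M2)/(6·2)=5017/3000, b=Δ2−h2·(2M2+M3)/6=-1/75
seg 3: a=-3, c=M3/2=2473/500, d=(M4−M3)/(6·1)=-2473/1500, b=Δ3−h3·(2M3+M4)/6=-223/750
t_q=11/2 → seg 2, τ=3/2; S=4+-1/75·τ+-636/125·τ²+5017/3000·τ³=-14591/8000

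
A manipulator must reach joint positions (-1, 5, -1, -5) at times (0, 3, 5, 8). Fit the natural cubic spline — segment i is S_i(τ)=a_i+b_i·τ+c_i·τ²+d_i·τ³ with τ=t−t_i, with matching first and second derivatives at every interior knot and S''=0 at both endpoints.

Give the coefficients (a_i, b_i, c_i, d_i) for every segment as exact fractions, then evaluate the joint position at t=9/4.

Δ: Δ0=2, Δ1=-3, Δ2=-4/3
row 1: diag=10, rhs=-30; c'=1/5, d'=-3
row 2: denom=10−2·1/5=48/5; d'=(10−2·-3)/(48/5)=5/3
back: M2=5/3
back: M1=-3−1/5·5/3=-10/3
M: M0=0, M1=-10/3, M2=5/3, M3=0
seg 0: a=-1, c=M0/2=0, d=(M1−M0)/(6·3)=-5/27, b=Δ0−h0·(2M0+M1)/6=11/3
seg 1: a=5, c=M1/2=-5/3, d=(M2−M1)/(6·2)=5/12, b=Δ1−h1·(2M1+M2)/6=-4/3
seg 2: a=-1, c=M2/2=5/6, d=(M3−M2)/(6·3)=-5/54, b=Δ2−h2·(2M2+M3)/6=-3
t_q=9/4 → seg 0, τ=9/4; S=-1+11/3·τ+0·τ²+-5/27·τ³=329/64

  seg 0: a=-1 b=11/3 c=0 d=-5/27
  seg 1: a=5 b=-4/3 c=-5/3 d=5/12
  seg 2: a=-1 b=-3 c=5/6 d=-5/54
S(9/4) = 329/64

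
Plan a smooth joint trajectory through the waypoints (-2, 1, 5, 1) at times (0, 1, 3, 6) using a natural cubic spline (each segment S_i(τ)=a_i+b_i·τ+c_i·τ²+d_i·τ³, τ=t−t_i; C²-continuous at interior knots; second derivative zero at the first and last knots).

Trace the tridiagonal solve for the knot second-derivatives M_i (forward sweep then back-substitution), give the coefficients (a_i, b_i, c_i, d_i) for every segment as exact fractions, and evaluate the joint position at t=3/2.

Δ: Δ0=3, Δ1=2, Δ2=-4/3
row 1: diag=6, rhs=-6; c'=1/3, d'=-1
row 2: denom=10−2·1/3=28/3; d'=(-20−2·-1)/(28/3)=-27/14
back: M2=-27/14
back: M1=-1−1/3·-27/14=-5/14
M: M0=0, M1=-5/14, M2=-27/14, M3=0
seg 0: a=-2, c=M0/2=0, d=(M1−M0)/(6·1)=-5/84, b=Δ0−h0·(2M0+M1)/6=257/84
seg 1: a=1, c=M1/2=-5/28, d=(M2−M1)/(6·2)=-11/84, b=Δ1−h1·(2M1+M2)/6=121/42
seg 2: a=5, c=M2/2=-27/28, d=(M3−M2)/(6·3)=3/28, b=Δ2−h2·(2M2+M3)/6=25/42
t_q=3/2 → seg 1, τ=1/2; S=1+121/42·τ+-5/28·τ²+-11/84·τ³=533/224

  seg 0: a=-2 b=257/84 c=0 d=-5/84
  seg 1: a=1 b=121/42 c=-5/28 d=-11/84
  seg 2: a=5 b=25/42 c=-27/28 d=3/28
S(3/2) = 533/224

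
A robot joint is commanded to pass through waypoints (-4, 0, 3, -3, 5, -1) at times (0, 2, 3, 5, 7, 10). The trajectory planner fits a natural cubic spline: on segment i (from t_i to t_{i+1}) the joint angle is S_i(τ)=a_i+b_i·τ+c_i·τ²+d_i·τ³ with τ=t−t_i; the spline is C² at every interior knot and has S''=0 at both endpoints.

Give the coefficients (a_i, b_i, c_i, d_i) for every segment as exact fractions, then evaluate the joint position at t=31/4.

Δ: Δ0=2, Δ1=3, Δ2=-3, Δ3=4, Δ4=-2
row 1: diag=6, rhs=6; c'=1/6, d'=1
row 2: denom=6−1·1/6=35/6; d'=(-36−1·1)/(35/6)=-222/35
row 3: denom=8−2·12/35=256/35; d'=(42−2·-222/35)/(256/35)=957/128
row 4: denom=10−2·35/128=605/64; d'=(-36−2·957/128)/(605/64)=-3261/605
back: M4=-3261/605
back: M3=957/128−35/128·-3261/605=1083/121
back: M2=-222/35−12/35·1083/121=-5694/605
back: M1=1−1/6·-5694/605=1554/605
M: M0=0, M1=1554/605, M2=-5694/605, M3=1083/121, M4=-3261/605, M5=0
seg 0: a=-4, c=M0/2=0, d=(M1−M0)/(6·2)=259/1210, b=Δ0−h0·(2M0+M1)/6=692/605
seg 1: a=0, c=M1/2=777/605, d=(M2−M1)/(6·1)=-1208/605, b=Δ1−h1·(2M1+M2)/6=2246/605
seg 2: a=3, c=M2/2=-2847/605, d=(M3−M2)/(6·2)=3703/2420, b=Δ2−h2·(2M2+M3)/6=16/55
seg 3: a=-3, c=M3/2=1083/242, d=(M4−M3)/(6·2)=-723/605, b=Δ3−h3·(2M3+M4)/6=-103/605
seg 4: a=5, c=M4/2=-3261/1210, d=(M5−M4)/(6·3)=1087/3630, b=Δ4−h4·(2M4+M5)/6=2051/605
t_q=31/4 → seg 4, τ=3/4; S=5+2051/605·τ+-3261/1210·τ²+1087/3630·τ³=476483/77440

  seg 0: a=-4 b=692/605 c=0 d=259/1210
  seg 1: a=0 b=2246/605 c=777/605 d=-1208/605
  seg 2: a=3 b=16/55 c=-2847/605 d=3703/2420
  seg 3: a=-3 b=-103/605 c=1083/242 d=-723/605
  seg 4: a=5 b=2051/605 c=-3261/1210 d=1087/3630
S(31/4) = 476483/77440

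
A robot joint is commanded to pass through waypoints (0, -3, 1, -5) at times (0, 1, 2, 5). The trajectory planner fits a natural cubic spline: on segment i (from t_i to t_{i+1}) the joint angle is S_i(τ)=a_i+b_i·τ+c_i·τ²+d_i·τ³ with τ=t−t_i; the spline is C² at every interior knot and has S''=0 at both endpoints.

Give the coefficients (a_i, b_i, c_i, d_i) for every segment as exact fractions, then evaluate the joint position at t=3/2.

  seg 0: a=0 b=-5 c=0 d=2
  seg 1: a=-3 b=1 c=6 d=-3
  seg 2: a=1 b=4 c=-3 d=1/3
S(3/2) = -11/8

Δ: Δ0=-3, Δ1=4, Δ2=-2
row 1: diag=4, rhs=42; c'=1/4, d'=21/2
row 2: denom=8−1·1/4=31/4; d'=(-36−1·21/2)/(31/4)=-6
back: M2=-6
back: M1=21/2−1/4·-6=12
M: M0=0, M1=12, M2=-6, M3=0
seg 0: a=0, c=M0/2=0, d=(M1−M0)/(6·1)=2, b=Δ0−h0·(2M0+M1)/6=-5
seg 1: a=-3, c=M1/2=6, d=(M2−M1)/(6·1)=-3, b=Δ1−h1·(2M1+M2)/6=1
seg 2: a=1, c=M2/2=-3, d=(M3−M2)/(6·3)=1/3, b=Δ2−h2·(2M2+M3)/6=4
t_q=3/2 → seg 1, τ=1/2; S=-3+1·τ+6·τ²+-3·τ³=-11/8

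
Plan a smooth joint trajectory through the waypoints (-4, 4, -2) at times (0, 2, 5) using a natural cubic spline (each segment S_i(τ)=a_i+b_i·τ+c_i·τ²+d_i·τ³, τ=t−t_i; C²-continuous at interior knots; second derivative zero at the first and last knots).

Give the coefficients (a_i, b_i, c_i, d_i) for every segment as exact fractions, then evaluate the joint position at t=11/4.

  seg 0: a=-4 b=26/5 c=0 d=-3/10
  seg 1: a=4 b=8/5 c=-9/5 d=1/5
S(11/4) = 1367/320

Δ: Δ0=4, Δ1=-2
row 1: diag=10, rhs=-36; c'=3/10, d'=-18/5
back: M1=-18/5
M: M0=0, M1=-18/5, M2=0
seg 0: a=-4, c=M0/2=0, d=(M1−M0)/(6·2)=-3/10, b=Δ0−h0·(2M0+M1)/6=26/5
seg 1: a=4, c=M1/2=-9/5, d=(M2−M1)/(6·3)=1/5, b=Δ1−h1·(2M1+M2)/6=8/5
t_q=11/4 → seg 1, τ=3/4; S=4+8/5·τ+-9/5·τ²+1/5·τ³=1367/320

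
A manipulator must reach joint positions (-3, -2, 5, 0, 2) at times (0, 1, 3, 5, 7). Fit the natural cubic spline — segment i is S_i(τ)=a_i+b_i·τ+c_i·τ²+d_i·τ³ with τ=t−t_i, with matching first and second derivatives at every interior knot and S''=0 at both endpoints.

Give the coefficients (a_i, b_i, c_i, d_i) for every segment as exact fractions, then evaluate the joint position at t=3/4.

  seg 0: a=-3 b=17/82 c=0 d=65/82
  seg 1: a=-2 b=106/41 c=195/82 d=-315/328
  seg 2: a=5 b=47/82 c=-555/164 d=303/328
  seg 3: a=0 b=-77/41 c=177/82 d=-59/164
S(3/4) = -13173/5248

Δ: Δ0=1, Δ1=7/2, Δ2=-5/2, Δ3=1
row 1: diag=6, rhs=15; c'=1/3, d'=5/2
row 2: denom=8−2·1/3=22/3; d'=(-36−2·5/2)/(22/3)=-123/22
row 3: denom=8−2·3/11=82/11; d'=(21−2·-123/22)/(82/11)=177/41
back: M3=177/41
back: M2=-123/22−3/11·177/41=-555/82
back: M1=5/2−1/3·-555/82=195/41
M: M0=0, M1=195/41, M2=-555/82, M3=177/41, M4=0
seg 0: a=-3, c=M0/2=0, d=(M1−M0)/(6·1)=65/82, b=Δ0−h0·(2M0+M1)/6=17/82
seg 1: a=-2, c=M1/2=195/82, d=(M2−M1)/(6·2)=-315/328, b=Δ1−h1·(2M1+M2)/6=106/41
seg 2: a=5, c=M2/2=-555/164, d=(M3−M2)/(6·2)=303/328, b=Δ2−h2·(2M2+M3)/6=47/82
seg 3: a=0, c=M3/2=177/82, d=(M4−M3)/(6·2)=-59/164, b=Δ3−h3·(2M3+M4)/6=-77/41
t_q=3/4 → seg 0, τ=3/4; S=-3+17/82·τ+0·τ²+65/82·τ³=-13173/5248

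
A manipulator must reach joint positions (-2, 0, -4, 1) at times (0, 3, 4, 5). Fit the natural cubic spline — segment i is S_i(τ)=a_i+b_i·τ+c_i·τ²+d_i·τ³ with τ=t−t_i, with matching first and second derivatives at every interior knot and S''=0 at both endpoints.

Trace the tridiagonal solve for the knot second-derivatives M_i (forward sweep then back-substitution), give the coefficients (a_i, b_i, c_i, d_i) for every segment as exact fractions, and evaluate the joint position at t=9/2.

Δ: Δ0=2/3, Δ1=-4, Δ2=5
row 1: diag=8, rhs=-28; c'=1/8, d'=-7/2
row 2: denom=4−1·1/8=31/8; d'=(54−1·-7/2)/(31/8)=460/31
back: M2=460/31
back: M1=-7/2−1/8·460/31=-166/31
M: M0=0, M1=-166/31, M2=460/31, M3=0
seg 0: a=-2, c=M0/2=0, d=(M1−M0)/(6·3)=-83/279, b=Δ0−h0·(2M0+M1)/6=311/93
seg 1: a=0, c=M1/2=-83/31, d=(M2−M1)/(6·1)=313/93, b=Δ1−h1·(2M1+M2)/6=-436/93
seg 2: a=-4, c=M2/2=230/31, d=(M3−M2)/(6·1)=-230/93, b=Δ2−h2·(2M2+M3)/6=5/93
t_q=9/2 → seg 2, τ=1/2; S=-4+5/93·τ+230/31·τ²+-230/93·τ³=-301/124

  seg 0: a=-2 b=311/93 c=0 d=-83/279
  seg 1: a=0 b=-436/93 c=-83/31 d=313/93
  seg 2: a=-4 b=5/93 c=230/31 d=-230/93
S(9/2) = -301/124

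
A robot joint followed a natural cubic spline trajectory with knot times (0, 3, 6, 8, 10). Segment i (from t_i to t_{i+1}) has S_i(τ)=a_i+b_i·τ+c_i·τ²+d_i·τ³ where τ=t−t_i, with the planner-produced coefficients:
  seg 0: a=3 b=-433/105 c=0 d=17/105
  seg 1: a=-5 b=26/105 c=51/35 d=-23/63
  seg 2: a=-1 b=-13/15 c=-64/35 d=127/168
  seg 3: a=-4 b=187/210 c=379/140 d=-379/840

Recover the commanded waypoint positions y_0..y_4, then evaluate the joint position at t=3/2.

y_0 = S_0(0) = a_0 = 3
y_1 = S_1(0) = a_1 = -5
y_2 = S_2(0) = a_2 = -1
y_3 = S_3(0) = a_3 = -4
y_4 = S_3(2) = 5
t_q=3/2 is in segment 0 (τ=3/2); S_0(τ)=-739/280

y_0=3 y_1=-5 y_2=-1 y_3=-4 y_4=5
S(3/2) = -739/280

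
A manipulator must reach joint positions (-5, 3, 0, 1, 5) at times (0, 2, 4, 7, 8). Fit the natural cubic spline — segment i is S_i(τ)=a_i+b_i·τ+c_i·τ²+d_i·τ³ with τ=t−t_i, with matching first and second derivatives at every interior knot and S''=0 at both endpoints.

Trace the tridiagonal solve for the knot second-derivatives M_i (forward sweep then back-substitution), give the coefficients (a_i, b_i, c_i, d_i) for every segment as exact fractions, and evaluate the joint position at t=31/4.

  seg 0: a=-5 b=8819/1608 c=0 d=-2387/6432
  seg 1: a=3 b=829/804 c=-2387/1072 d=3091/6432
  seg 2: a=0 b=-3391/1608 c=44/67 d=253/4824
  seg 3: a=1 b=2611/804 c=605/536 d=-605/1608
S(31/4) = 134191/34304

Δ: Δ0=4, Δ1=-3/2, Δ2=1/3, Δ3=4
row 1: diag=8, rhs=-33; c'=1/4, d'=-33/8
row 2: denom=10−2·1/4=19/2; d'=(11−2·-33/8)/(19/2)=77/38
row 3: denom=8−3·6/19=134/19; d'=(22−3·77/38)/(134/19)=605/268
back: M3=605/268
back: M2=77/38−6/19·605/268=88/67
back: M1=-33/8−1/4·88/67=-2387/536
M: M0=0, M1=-2387/536, M2=88/67, M3=605/268, M4=0
seg 0: a=-5, c=M0/2=0, d=(M1−M0)/(6·2)=-2387/6432, b=Δ0−h0·(2M0+M1)/6=8819/1608
seg 1: a=3, c=M1/2=-2387/1072, d=(M2−M1)/(6·2)=3091/6432, b=Δ1−h1·(2M1+M2)/6=829/804
seg 2: a=0, c=M2/2=44/67, d=(M3−M2)/(6·3)=253/4824, b=Δ2−h2·(2M2+M3)/6=-3391/1608
seg 3: a=1, c=M3/2=605/536, d=(M4−M3)/(6·1)=-605/1608, b=Δ3−h3·(2M3+M4)/6=2611/804
t_q=31/4 → seg 3, τ=3/4; S=1+2611/804·τ+605/536·τ²+-605/1608·τ³=134191/34304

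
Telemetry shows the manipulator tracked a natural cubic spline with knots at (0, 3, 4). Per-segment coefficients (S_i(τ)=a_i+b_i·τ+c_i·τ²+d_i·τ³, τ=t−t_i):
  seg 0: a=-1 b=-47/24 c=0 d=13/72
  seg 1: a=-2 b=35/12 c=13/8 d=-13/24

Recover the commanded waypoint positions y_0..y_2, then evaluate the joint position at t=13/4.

y_0 = S_0(0) = a_0 = -1
y_1 = S_1(0) = a_1 = -2
y_2 = S_1(1) = 2
t_q=13/4 is in segment 1 (τ=1/4); S_1(τ)=-603/512

y_0=-1 y_1=-2 y_2=2
S(13/4) = -603/512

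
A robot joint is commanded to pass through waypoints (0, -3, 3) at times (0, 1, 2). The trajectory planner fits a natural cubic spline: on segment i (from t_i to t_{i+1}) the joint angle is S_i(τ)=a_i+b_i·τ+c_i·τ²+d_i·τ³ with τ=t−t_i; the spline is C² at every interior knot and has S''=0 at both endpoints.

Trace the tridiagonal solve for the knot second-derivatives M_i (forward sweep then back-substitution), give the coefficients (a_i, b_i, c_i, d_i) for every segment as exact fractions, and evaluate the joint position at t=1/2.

Δ: Δ0=-3, Δ1=6
row 1: diag=4, rhs=54; c'=1/4, d'=27/2
back: M1=27/2
M: M0=0, M1=27/2, M2=0
seg 0: a=0, c=M0/2=0, d=(M1−M0)/(6·1)=9/4, b=Δ0−h0·(2M0+M1)/6=-21/4
seg 1: a=-3, c=M1/2=27/4, d=(M2−M1)/(6·1)=-9/4, b=Δ1−h1·(2M1+M2)/6=3/2
t_q=1/2 → seg 0, τ=1/2; S=0+-21/4·τ+0·τ²+9/4·τ³=-75/32

  seg 0: a=0 b=-21/4 c=0 d=9/4
  seg 1: a=-3 b=3/2 c=27/4 d=-9/4
S(1/2) = -75/32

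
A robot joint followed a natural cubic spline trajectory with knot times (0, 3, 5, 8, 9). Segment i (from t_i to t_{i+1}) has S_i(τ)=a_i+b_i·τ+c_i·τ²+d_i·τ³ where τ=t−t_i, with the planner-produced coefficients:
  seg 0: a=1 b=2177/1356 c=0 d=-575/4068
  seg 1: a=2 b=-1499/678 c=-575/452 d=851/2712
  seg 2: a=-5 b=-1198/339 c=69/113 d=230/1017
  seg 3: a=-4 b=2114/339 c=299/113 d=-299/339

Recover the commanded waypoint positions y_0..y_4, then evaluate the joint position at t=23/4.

y_0 = S_0(0) = a_0 = 1
y_1 = S_1(0) = a_1 = 2
y_2 = S_2(0) = a_2 = -5
y_3 = S_3(0) = a_3 = -4
y_4 = S_3(1) = 4
t_q=23/4 is in segment 2 (τ=3/4); S_2(τ)=-26077/3616

y_0=1 y_1=2 y_2=-5 y_3=-4 y_4=4
S(23/4) = -26077/3616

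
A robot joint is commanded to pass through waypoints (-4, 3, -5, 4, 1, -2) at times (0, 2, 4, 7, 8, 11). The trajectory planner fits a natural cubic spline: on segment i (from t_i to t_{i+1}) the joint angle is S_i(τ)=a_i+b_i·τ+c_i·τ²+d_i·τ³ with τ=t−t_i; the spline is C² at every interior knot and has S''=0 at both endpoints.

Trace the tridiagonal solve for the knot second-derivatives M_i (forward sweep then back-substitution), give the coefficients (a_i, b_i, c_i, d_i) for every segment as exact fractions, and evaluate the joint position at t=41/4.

Δ: Δ0=7/2, Δ1=-4, Δ2=3, Δ3=-3, Δ4=-1
row 1: diag=8, rhs=-45; c'=1/4, d'=-45/8
row 2: denom=10−2·1/4=19/2; d'=(42−2·-45/8)/(19/2)=213/38
row 3: denom=8−3·6/19=134/19; d'=(-36−3·213/38)/(134/19)=-2007/268
row 4: denom=8−1·19/134=1053/134; d'=(12−1·-2007/268)/(1053/134)=1741/702
back: M4=1741/702
back: M3=-2007/268−19/134·1741/702=-2752/351
back: M2=213/38−6/19·-2752/351=1891/234
back: M1=-45/8−1/4·1891/234=-1789/234
M: M0=0, M1=-1789/234, M2=1891/234, M3=-2752/351, M4=1741/702, M5=0
seg 0: a=-4, c=M0/2=0, d=(M1−M0)/(6·2)=-1789/2808, b=Δ0−h0·(2M0+M1)/6=2123/351
seg 1: a=3, c=M1/2=-1789/468, d=(M2−M1)/(6·2)=460/351, b=Δ1−h1·(2M1+M2)/6=-1121/702
seg 2: a=-5, c=M2/2=1891/468, d=(M3−M2)/(6·3)=-11177/12636, b=Δ2−h2·(2M2+M3)/6=-815/702
seg 3: a=4, c=M3/2=-1376/351, d=(M4−M3)/(6·1)=805/468, b=Δ3−h3·(2M3+M4)/6=-1123/1404
seg 4: a=1, c=M4/2=1741/1404, d=(M5−M4)/(6·3)=-1741/12636, b=Δ4−h4·(2M4+M5)/6=-2443/702
t_q=41/4 → seg 4, τ=9/4; S=1+-2443/702·τ+1741/1404·τ²+-1741/12636·τ³=-21185/9984

  seg 0: a=-4 b=2123/351 c=0 d=-1789/2808
  seg 1: a=3 b=-1121/702 c=-1789/468 d=460/351
  seg 2: a=-5 b=-815/702 c=1891/468 d=-11177/12636
  seg 3: a=4 b=-1123/1404 c=-1376/351 d=805/468
  seg 4: a=1 b=-2443/702 c=1741/1404 d=-1741/12636
S(41/4) = -21185/9984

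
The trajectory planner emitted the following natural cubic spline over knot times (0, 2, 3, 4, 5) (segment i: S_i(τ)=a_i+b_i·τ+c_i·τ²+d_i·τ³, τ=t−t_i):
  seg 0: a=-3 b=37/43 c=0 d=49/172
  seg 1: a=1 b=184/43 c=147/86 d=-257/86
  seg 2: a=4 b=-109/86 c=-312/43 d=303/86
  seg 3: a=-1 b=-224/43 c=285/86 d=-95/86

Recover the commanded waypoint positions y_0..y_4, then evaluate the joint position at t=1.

y_0=-3 y_1=1 y_2=4 y_3=-1 y_4=-4
S(1) = -319/172

y_0 = S_0(0) = a_0 = -3
y_1 = S_1(0) = a_1 = 1
y_2 = S_2(0) = a_2 = 4
y_3 = S_3(0) = a_3 = -1
y_4 = S_3(1) = -4
t_q=1 is in segment 0 (τ=1); S_0(τ)=-319/172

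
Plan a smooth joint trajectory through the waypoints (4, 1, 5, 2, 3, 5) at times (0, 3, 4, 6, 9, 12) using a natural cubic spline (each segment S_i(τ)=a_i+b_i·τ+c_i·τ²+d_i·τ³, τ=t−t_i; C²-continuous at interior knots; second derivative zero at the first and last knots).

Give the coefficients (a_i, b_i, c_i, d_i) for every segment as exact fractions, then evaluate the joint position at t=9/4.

  seg 0: a=4 b=-3569/1074 c=0 d=2495/9666
  seg 1: a=1 b=1958/537 c=2495/1074 d=-705/358
  seg 2: a=5 b=2561/1074 c=-1925/537 d=147/179
  seg 3: a=2 b=-2255/1074 c=721/537 d=-571/3222
  seg 4: a=3 b=629/537 c=-271/1074 d=271/9666
S(9/4) = -12299/22912

Δ: Δ0=-1, Δ1=4, Δ2=-3/2, Δ3=1/3, Δ4=2/3
row 1: diag=8, rhs=30; c'=1/8, d'=15/4
row 2: denom=6−1·1/8=47/8; d'=(-33−1·15/4)/(47/8)=-294/47
row 3: denom=10−2·16/47=438/47; d'=(11−2·-294/47)/(438/47)=1105/438
row 4: denom=12−3·47/146=1611/146; d'=(2−3·1105/438)/(1611/146)=-271/537
back: M4=-271/537
back: M3=1105/438−47/146·-271/537=1442/537
back: M2=-294/47−16/47·1442/537=-3850/537
back: M1=15/4−1/8·-3850/537=2495/537
M: M0=0, M1=2495/537, M2=-3850/537, M3=1442/537, M4=-271/537, M5=0
seg 0: a=4, c=M0/2=0, d=(M1−M0)/(6·3)=2495/9666, b=Δ0−h0·(2M0+M1)/6=-3569/1074
seg 1: a=1, c=M1/2=2495/1074, d=(M2−M1)/(6·1)=-705/358, b=Δ1−h1·(2M1+M2)/6=1958/537
seg 2: a=5, c=M2/2=-1925/537, d=(M3−M2)/(6·2)=147/179, b=Δ2−h2·(2M2+M3)/6=2561/1074
seg 3: a=2, c=M3/2=721/537, d=(M4−M3)/(6·3)=-571/3222, b=Δ3−h3·(2M3+M4)/6=-2255/1074
seg 4: a=3, c=M4/2=-271/1074, d=(M5−M4)/(6·3)=271/9666, b=Δ4−h4·(2M4+M5)/6=629/537
t_q=9/4 → seg 0, τ=9/4; S=4+-3569/1074·τ+0·τ²+2495/9666·τ³=-12299/22912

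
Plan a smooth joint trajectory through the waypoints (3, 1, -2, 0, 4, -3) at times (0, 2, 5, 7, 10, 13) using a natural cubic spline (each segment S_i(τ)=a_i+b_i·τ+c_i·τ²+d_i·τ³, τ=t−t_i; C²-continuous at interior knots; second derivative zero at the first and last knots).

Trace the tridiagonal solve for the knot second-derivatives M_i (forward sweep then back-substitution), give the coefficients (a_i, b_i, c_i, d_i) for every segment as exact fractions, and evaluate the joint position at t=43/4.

  seg 0: a=3 b=-941/1069 c=0 d=-32/1069
  seg 1: a=1 b=-1325/1069 c=-192/1069 d=832/9621
  seg 2: a=-2 b=19/1069 c=640/1069 d=-115/2138
  seg 3: a=0 b=1889/1069 c=295/1069 d=-4046/28863
  seg 4: a=4 b=-387/1069 c=-3161/3207 d=3161/28863
S(43/4) = 220317/68416

Δ: Δ0=-1, Δ1=-1, Δ2=1, Δ3=4/3, Δ4=-7/3
row 1: diag=10, rhs=0; c'=3/10, d'=0
row 2: denom=10−3·3/10=91/10; d'=(12−3·0)/(91/10)=120/91
row 3: denom=10−2·20/91=870/91; d'=(2−2·120/91)/(870/91)=-1/15
row 4: denom=12−3·91/290=3207/290; d'=(-22−3·-1/15)/(3207/290)=-6322/3207
back: M4=-6322/3207
back: M3=-1/15−91/290·-6322/3207=590/1069
back: M2=120/91−20/91·590/1069=1280/1069
back: M1=0−3/10·1280/1069=-384/1069
M: M0=0, M1=-384/1069, M2=1280/1069, M3=590/1069, M4=-6322/3207, M5=0
seg 0: a=3, c=M0/2=0, d=(M1−M0)/(6·2)=-32/1069, b=Δ0−h0·(2M0+M1)/6=-941/1069
seg 1: a=1, c=M1/2=-192/1069, d=(M2−M1)/(6·3)=832/9621, b=Δ1−h1·(2M1+M2)/6=-1325/1069
seg 2: a=-2, c=M2/2=640/1069, d=(M3−M2)/(6·2)=-115/2138, b=Δ2−h2·(2M2+M3)/6=19/1069
seg 3: a=0, c=M3/2=295/1069, d=(M4−M3)/(6·3)=-4046/28863, b=Δ3−h3·(2M3+M4)/6=1889/1069
seg 4: a=4, c=M4/2=-3161/3207, d=(M5−M4)/(6·3)=3161/28863, b=Δ4−h4·(2M4+M5)/6=-387/1069
t_q=43/4 → seg 4, τ=3/4; S=4+-387/1069·τ+-3161/3207·τ²+3161/28863·τ³=220317/68416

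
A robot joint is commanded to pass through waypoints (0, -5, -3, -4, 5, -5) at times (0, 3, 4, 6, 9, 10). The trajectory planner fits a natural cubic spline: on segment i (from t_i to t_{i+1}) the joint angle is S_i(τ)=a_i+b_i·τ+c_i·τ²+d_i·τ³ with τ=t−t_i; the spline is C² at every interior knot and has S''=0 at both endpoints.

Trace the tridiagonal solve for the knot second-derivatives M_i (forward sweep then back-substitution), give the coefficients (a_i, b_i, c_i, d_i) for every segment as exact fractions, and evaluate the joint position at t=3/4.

Δ: Δ0=-5/3, Δ1=2, Δ2=-1/2, Δ3=3, Δ4=-10
row 1: diag=8, rhs=22; c'=1/8, d'=11/4
row 2: denom=6−1·1/8=47/8; d'=(-15−1·11/4)/(47/8)=-142/47
row 3: denom=10−2·16/47=438/47; d'=(21−2·-142/47)/(438/47)=1271/438
row 4: denom=8−3·47/146=1027/146; d'=(-78−3·1271/438)/(1027/146)=-12659/1027
back: M4=-12659/1027
back: M3=1271/438−47/146·-12659/1027=21166/3081
back: M2=-142/47−16/47·21166/3081=-16514/3081
back: M1=11/4−1/8·-16514/3081=10537/3081
M: M0=0, M1=10537/3081, M2=-16514/3081, M3=21166/3081, M4=-12659/1027, M5=0
seg 0: a=0, c=M0/2=0, d=(M1−M0)/(6·3)=10537/55458, b=Δ0−h0·(2M0+M1)/6=-20807/6162
seg 1: a=-5, c=M1/2=10537/6162, d=(M2−M1)/(6·1)=-9017/6162, b=Δ1−h1·(2M1+M2)/6=5402/3081
seg 2: a=-3, c=M2/2=-8257/3081, d=(M3−M2)/(6·2)=3140/3081, b=Δ2−h2·(2M2+M3)/6=1609/2054
seg 3: a=-4, c=M3/2=10583/3081, d=(M4−M3)/(6·3)=-59143/55458, b=Δ3−h3·(2M3+M4)/6=1087/474
seg 4: a=5, c=M4/2=-12659/2054, d=(M5−M4)/(6·1)=12659/6162, b=Δ4−h4·(2M4+M5)/6=-18151/3081
t_q=3/4 → seg 0, τ=3/4; S=0+-20807/6162·τ+0·τ²+10537/55458·τ³=-322375/131456

  seg 0: a=0 b=-20807/6162 c=0 d=10537/55458
  seg 1: a=-5 b=5402/3081 c=10537/6162 d=-9017/6162
  seg 2: a=-3 b=1609/2054 c=-8257/3081 d=3140/3081
  seg 3: a=-4 b=1087/474 c=10583/3081 d=-59143/55458
  seg 4: a=5 b=-18151/3081 c=-12659/2054 d=12659/6162
S(3/4) = -322375/131456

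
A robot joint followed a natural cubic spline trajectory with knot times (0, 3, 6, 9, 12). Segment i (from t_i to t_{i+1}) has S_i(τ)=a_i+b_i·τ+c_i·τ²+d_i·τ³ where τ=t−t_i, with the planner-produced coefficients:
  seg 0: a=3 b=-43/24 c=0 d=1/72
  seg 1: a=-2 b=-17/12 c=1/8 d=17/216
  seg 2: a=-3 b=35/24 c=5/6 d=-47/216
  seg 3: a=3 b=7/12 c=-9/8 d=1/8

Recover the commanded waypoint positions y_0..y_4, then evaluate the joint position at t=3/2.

y_0 = S_0(0) = a_0 = 3
y_1 = S_1(0) = a_1 = -2
y_2 = S_2(0) = a_2 = -3
y_3 = S_3(0) = a_3 = 3
y_4 = S_3(3) = -2
t_q=3/2 is in segment 0 (τ=3/2); S_0(τ)=23/64

y_0=3 y_1=-2 y_2=-3 y_3=3 y_4=-2
S(3/2) = 23/64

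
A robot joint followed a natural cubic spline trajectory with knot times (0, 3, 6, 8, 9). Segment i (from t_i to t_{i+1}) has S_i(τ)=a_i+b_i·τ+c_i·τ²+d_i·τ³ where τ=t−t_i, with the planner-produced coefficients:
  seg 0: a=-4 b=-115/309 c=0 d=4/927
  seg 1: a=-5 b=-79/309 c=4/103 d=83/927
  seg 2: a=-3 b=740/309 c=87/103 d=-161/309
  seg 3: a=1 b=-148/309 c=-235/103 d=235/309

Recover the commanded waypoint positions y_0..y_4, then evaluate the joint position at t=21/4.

y_0=-4 y_1=-5 y_2=-3 y_3=1 y_4=-1
S(21/4) = -28733/6592

y_0 = S_0(0) = a_0 = -4
y_1 = S_1(0) = a_1 = -5
y_2 = S_2(0) = a_2 = -3
y_3 = S_3(0) = a_3 = 1
y_4 = S_3(1) = -1
t_q=21/4 is in segment 1 (τ=9/4); S_1(τ)=-28733/6592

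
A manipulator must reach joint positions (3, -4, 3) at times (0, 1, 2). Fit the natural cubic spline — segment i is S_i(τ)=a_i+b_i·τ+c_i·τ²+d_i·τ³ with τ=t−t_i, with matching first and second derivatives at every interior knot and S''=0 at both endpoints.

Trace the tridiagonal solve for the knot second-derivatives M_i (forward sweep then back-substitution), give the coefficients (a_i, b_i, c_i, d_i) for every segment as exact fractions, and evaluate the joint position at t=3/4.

  seg 0: a=3 b=-21/2 c=0 d=7/2
  seg 1: a=-4 b=0 c=21/2 d=-7/2
S(3/4) = -435/128

Δ: Δ0=-7, Δ1=7
row 1: diag=4, rhs=84; c'=1/4, d'=21
back: M1=21
M: M0=0, M1=21, M2=0
seg 0: a=3, c=M0/2=0, d=(M1−M0)/(6·1)=7/2, b=Δ0−h0·(2M0+M1)/6=-21/2
seg 1: a=-4, c=M1/2=21/2, d=(M2−M1)/(6·1)=-7/2, b=Δ1−h1·(2M1+M2)/6=0
t_q=3/4 → seg 0, τ=3/4; S=3+-21/2·τ+0·τ²+7/2·τ³=-435/128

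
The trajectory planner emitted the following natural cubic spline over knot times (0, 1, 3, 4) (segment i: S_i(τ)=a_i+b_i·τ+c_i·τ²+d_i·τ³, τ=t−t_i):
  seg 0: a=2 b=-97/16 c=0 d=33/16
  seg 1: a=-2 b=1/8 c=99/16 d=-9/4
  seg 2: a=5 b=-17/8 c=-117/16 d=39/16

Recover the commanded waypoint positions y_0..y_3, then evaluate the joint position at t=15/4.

y_0 = S_0(0) = a_0 = 2
y_1 = S_1(0) = a_1 = -2
y_2 = S_2(0) = a_2 = 5
y_3 = S_2(1) = -2
t_q=15/4 is in segment 2 (τ=3/4); S_2(τ)=329/1024

y_0=2 y_1=-2 y_2=5 y_3=-2
S(15/4) = 329/1024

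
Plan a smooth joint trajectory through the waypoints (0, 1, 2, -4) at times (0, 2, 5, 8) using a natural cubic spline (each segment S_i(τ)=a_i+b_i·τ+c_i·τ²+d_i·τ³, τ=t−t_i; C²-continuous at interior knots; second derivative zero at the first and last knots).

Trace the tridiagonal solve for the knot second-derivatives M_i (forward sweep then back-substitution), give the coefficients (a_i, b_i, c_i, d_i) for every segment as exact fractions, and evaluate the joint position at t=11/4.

  seg 0: a=0 b=91/222 c=0 d=5/222
  seg 1: a=1 b=151/222 c=5/37 d=-167/1998
  seg 2: a=2 b=-85/111 c=-137/222 d=137/1998
S(11/4) = 7345/4736

Δ: Δ0=1/2, Δ1=1/3, Δ2=-2
row 1: diag=10, rhs=-1; c'=3/10, d'=-1/10
row 2: denom=12−3·3/10=111/10; d'=(-14−3·-1/10)/(111/10)=-137/111
back: M2=-137/111
back: M1=-1/10−3/10·-137/111=10/37
M: M0=0, M1=10/37, M2=-137/111, M3=0
seg 0: a=0, c=M0/2=0, d=(M1−M0)/(6·2)=5/222, b=Δ0−h0·(2M0+M1)/6=91/222
seg 1: a=1, c=M1/2=5/37, d=(M2−M1)/(6·3)=-167/1998, b=Δ1−h1·(2M1+M2)/6=151/222
seg 2: a=2, c=M2/2=-137/222, d=(M3−M2)/(6·3)=137/1998, b=Δ2−h2·(2M2+M3)/6=-85/111
t_q=11/4 → seg 1, τ=3/4; S=1+151/222·τ+5/37·τ²+-167/1998·τ³=7345/4736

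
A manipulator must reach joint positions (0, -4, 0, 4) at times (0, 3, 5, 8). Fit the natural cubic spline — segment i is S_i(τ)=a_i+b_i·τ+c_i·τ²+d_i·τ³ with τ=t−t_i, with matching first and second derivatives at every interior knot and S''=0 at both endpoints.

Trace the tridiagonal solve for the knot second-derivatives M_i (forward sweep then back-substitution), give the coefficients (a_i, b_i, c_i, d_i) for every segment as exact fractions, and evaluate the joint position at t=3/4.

Δ: Δ0=-4/3, Δ1=2, Δ2=4/3
row 1: diag=10, rhs=20; c'=1/5, d'=2
row 2: denom=10−2·1/5=48/5; d'=(-4−2·2)/(48/5)=-5/6
back: M2=-5/6
back: M1=2−1/5·-5/6=13/6
M: M0=0, M1=13/6, M2=-5/6, M3=0
seg 0: a=0, c=M0/2=0, d=(M1−M0)/(6·3)=13/108, b=Δ0−h0·(2M0+M1)/6=-29/12
seg 1: a=-4, c=M1/2=13/12, d=(M2−M1)/(6·2)=-1/4, b=Δ1−h1·(2M1+M2)/6=5/6
seg 2: a=0, c=M2/2=-5/12, d=(M3−M2)/(6·3)=5/108, b=Δ2−h2·(2M2+M3)/6=13/6
t_q=3/4 → seg 0, τ=3/4; S=0+-29/12·τ+0·τ²+13/108·τ³=-451/256

  seg 0: a=0 b=-29/12 c=0 d=13/108
  seg 1: a=-4 b=5/6 c=13/12 d=-1/4
  seg 2: a=0 b=13/6 c=-5/12 d=5/108
S(3/4) = -451/256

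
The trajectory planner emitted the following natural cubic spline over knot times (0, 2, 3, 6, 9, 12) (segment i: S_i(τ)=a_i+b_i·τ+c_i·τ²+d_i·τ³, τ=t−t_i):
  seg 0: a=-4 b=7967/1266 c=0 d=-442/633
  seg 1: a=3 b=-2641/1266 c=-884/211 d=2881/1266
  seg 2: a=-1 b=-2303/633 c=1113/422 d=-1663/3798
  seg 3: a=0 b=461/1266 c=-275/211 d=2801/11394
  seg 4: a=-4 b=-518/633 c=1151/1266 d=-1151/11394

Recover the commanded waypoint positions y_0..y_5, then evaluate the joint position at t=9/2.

y_0 = S_0(0) = a_0 = -4
y_1 = S_1(0) = a_1 = 3
y_2 = S_2(0) = a_2 = -1
y_3 = S_3(0) = a_3 = 0
y_4 = S_4(0) = a_4 = -4
y_5 = S_4(3) = -1
t_q=9/2 is in segment 2 (τ=3/2); S_2(τ)=-6755/3376

y_0=-4 y_1=3 y_2=-1 y_3=0 y_4=-4 y_5=-1
S(9/2) = -6755/3376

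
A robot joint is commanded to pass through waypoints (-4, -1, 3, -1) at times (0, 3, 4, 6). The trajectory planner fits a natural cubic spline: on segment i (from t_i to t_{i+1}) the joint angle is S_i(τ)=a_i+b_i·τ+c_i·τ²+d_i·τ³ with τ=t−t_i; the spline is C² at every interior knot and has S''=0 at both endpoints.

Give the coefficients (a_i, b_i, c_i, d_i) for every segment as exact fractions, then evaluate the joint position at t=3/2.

  seg 0: a=-4 b=-25/47 c=0 d=8/47
  seg 1: a=-1 b=191/47 c=72/47 d=-75/47
  seg 2: a=3 b=110/47 c=-153/47 d=51/94
S(3/2) = -397/94

Δ: Δ0=1, Δ1=4, Δ2=-2
row 1: diag=8, rhs=18; c'=1/8, d'=9/4
row 2: denom=6−1·1/8=47/8; d'=(-36−1·9/4)/(47/8)=-306/47
back: M2=-306/47
back: M1=9/4−1/8·-306/47=144/47
M: M0=0, M1=144/47, M2=-306/47, M3=0
seg 0: a=-4, c=M0/2=0, d=(M1−M0)/(6·3)=8/47, b=Δ0−h0·(2M0+M1)/6=-25/47
seg 1: a=-1, c=M1/2=72/47, d=(M2−M1)/(6·1)=-75/47, b=Δ1−h1·(2M1+M2)/6=191/47
seg 2: a=3, c=M2/2=-153/47, d=(M3−M2)/(6·2)=51/94, b=Δ2−h2·(2M2+M3)/6=110/47
t_q=3/2 → seg 0, τ=3/2; S=-4+-25/47·τ+0·τ²+8/47·τ³=-397/94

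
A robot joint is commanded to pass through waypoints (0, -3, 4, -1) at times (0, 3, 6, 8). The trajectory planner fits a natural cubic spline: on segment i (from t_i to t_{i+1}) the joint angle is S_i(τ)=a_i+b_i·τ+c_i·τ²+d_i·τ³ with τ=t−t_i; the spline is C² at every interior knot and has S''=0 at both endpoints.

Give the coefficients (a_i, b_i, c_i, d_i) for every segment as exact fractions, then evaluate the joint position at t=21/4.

Δ: Δ0=-1, Δ1=7/3, Δ2=-5/2
row 1: diag=12, rhs=20; c'=1/4, d'=5/3
row 2: denom=10−3·1/4=37/4; d'=(-29−3·5/3)/(37/4)=-136/37
back: M2=-136/37
back: M1=5/3−1/4·-136/37=287/111
M: M0=0, M1=287/111, M2=-136/37, M3=0
seg 0: a=0, c=M0/2=0, d=(M1−M0)/(6·3)=287/1998, b=Δ0−h0·(2M0+M1)/6=-509/222
seg 1: a=-3, c=M1/2=287/222, d=(M2−M1)/(6·3)=-695/1998, b=Δ1−h1·(2M1+M2)/6=176/111
seg 2: a=4, c=M2/2=-68/37, d=(M3−M2)/(6·2)=34/111, b=Δ2−h2·(2M2+M3)/6=-11/222
t_q=21/4 → seg 1, τ=9/4; S=-3+176/111·τ+287/222·τ²+-695/1998·τ³=14919/4736

  seg 0: a=0 b=-509/222 c=0 d=287/1998
  seg 1: a=-3 b=176/111 c=287/222 d=-695/1998
  seg 2: a=4 b=-11/222 c=-68/37 d=34/111
S(21/4) = 14919/4736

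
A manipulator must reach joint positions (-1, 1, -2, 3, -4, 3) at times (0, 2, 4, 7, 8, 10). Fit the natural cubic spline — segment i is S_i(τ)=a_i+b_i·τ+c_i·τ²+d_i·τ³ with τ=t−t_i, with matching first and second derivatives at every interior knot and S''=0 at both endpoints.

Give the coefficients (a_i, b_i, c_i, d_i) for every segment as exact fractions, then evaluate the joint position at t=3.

  seg 0: a=-1 b=4924/2355 c=0 d=-2569/9420
  seg 1: a=1 b=-2783/2355 c=-2569/1570 d=2783/3768
  seg 2: a=-2 b=5351/4710 c=8777/3140 d=-4933/5652
  seg 3: a=3 b=-53297/9420 c=-3972/785 d=35021/9420
  seg 4: a=-4 b=-21781/4710 c=19133/3140 d=-19133/18840
S(3) = -6779/6280

Δ: Δ0=1, Δ1=-3/2, Δ2=5/3, Δ3=-7, Δ4=7/2
row 1: diag=8, rhs=-15; c'=1/4, d'=-15/8
row 2: denom=10−2·1/4=19/2; d'=(19−2·-15/8)/(19/2)=91/38
row 3: denom=8−3·6/19=134/19; d'=(-52−3·91/38)/(134/19)=-2249/268
row 4: denom=6−1·19/134=785/134; d'=(63−1·-2249/268)/(785/134)=19133/1570
back: M4=19133/1570
back: M3=-2249/268−19/134·19133/1570=-7944/785
back: M2=91/38−6/19·-7944/785=8777/1570
back: M1=-15/8−1/4·8777/1570=-2569/785
M: M0=0, M1=-2569/785, M2=8777/1570, M3=-7944/785, M4=19133/1570, M5=0
seg 0: a=-1, c=M0/2=0, d=(M1−M0)/(6·2)=-2569/9420, b=Δ0−h0·(2M0+M1)/6=4924/2355
seg 1: a=1, c=M1/2=-2569/1570, d=(M2−M1)/(6·2)=2783/3768, b=Δ1−h1·(2M1+M2)/6=-2783/2355
seg 2: a=-2, c=M2/2=8777/3140, d=(M3−M2)/(6·3)=-4933/5652, b=Δ2−h2·(2M2+M3)/6=5351/4710
seg 3: a=3, c=M3/2=-3972/785, d=(M4−M3)/(6·1)=35021/9420, b=Δ3−h3·(2M3+M4)/6=-53297/9420
seg 4: a=-4, c=M4/2=19133/3140, d=(M5−M4)/(6·2)=-19133/18840, b=Δ4−h4·(2M4+M5)/6=-21781/4710
t_q=3 → seg 1, τ=1; S=1+-2783/2355·τ+-2569/1570·τ²+2783/3768·τ³=-6779/6280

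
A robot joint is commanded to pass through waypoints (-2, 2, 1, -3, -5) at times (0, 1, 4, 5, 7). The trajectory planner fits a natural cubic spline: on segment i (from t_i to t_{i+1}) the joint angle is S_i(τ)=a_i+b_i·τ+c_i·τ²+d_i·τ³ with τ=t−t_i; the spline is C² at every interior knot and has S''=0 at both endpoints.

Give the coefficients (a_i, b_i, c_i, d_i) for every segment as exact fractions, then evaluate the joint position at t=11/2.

  seg 0: a=-2 b=2125/483 c=0 d=-193/483
  seg 1: a=2 b=1546/483 c=-193/161 d=10/1449
  seg 2: a=1 b=-1838/483 c=-183/161 d=65/69
  seg 3: a=-3 b=-1571/483 c=272/161 d=-136/483
S(11/2) = -195/46

Δ: Δ0=4, Δ1=-1/3, Δ2=-4, Δ3=-1
row 1: diag=8, rhs=-26; c'=3/8, d'=-13/4
row 2: denom=8−3·3/8=55/8; d'=(-22−3·-13/4)/(55/8)=-98/55
row 3: denom=6−1·8/55=322/55; d'=(18−1·-98/55)/(322/55)=544/161
back: M3=544/161
back: M2=-98/55−8/55·544/161=-366/161
back: M1=-13/4−3/8·-366/161=-386/161
M: M0=0, M1=-386/161, M2=-366/161, M3=544/161, M4=0
seg 0: a=-2, c=M0/2=0, d=(M1−M0)/(6·1)=-193/483, b=Δ0−h0·(2M0+M1)/6=2125/483
seg 1: a=2, c=M1/2=-193/161, d=(M2−M1)/(6·3)=10/1449, b=Δ1−h1·(2M1+M2)/6=1546/483
seg 2: a=1, c=M2/2=-183/161, d=(M3−M2)/(6·1)=65/69, b=Δ2−h2·(2M2+M3)/6=-1838/483
seg 3: a=-3, c=M3/2=272/161, d=(M4−M3)/(6·2)=-136/483, b=Δ3−h3·(2M3+M4)/6=-1571/483
t_q=11/2 → seg 3, τ=1/2; S=-3+-1571/483·τ+272/161·τ²+-136/483·τ³=-195/46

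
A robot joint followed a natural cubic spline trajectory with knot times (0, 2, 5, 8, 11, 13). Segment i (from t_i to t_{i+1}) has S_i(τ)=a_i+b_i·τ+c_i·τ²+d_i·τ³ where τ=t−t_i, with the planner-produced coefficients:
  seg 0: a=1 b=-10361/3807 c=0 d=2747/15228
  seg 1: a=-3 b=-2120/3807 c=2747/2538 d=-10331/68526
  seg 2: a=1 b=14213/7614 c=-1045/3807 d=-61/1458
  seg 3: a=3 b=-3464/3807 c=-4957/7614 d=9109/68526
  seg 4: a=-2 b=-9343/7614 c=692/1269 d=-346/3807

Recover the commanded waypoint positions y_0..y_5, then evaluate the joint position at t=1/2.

y_0 = S_0(0) = a_0 = 1
y_1 = S_1(0) = a_1 = -3
y_2 = S_2(0) = a_2 = 1
y_3 = S_3(0) = a_3 = 3
y_4 = S_4(0) = a_4 = -2
y_5 = S_4(2) = -3
t_q=1/2 is in segment 0 (τ=1/2); S_0(τ)=-13735/40608

y_0=1 y_1=-3 y_2=1 y_3=3 y_4=-2 y_5=-3
S(1/2) = -13735/40608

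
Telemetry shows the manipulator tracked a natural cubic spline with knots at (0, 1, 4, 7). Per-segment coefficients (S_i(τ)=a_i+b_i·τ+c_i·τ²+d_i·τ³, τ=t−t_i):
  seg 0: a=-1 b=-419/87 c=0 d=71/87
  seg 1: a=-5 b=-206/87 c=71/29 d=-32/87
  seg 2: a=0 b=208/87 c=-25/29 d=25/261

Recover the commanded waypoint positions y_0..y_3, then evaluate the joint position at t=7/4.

y_0 = S_0(0) = a_0 = -1
y_1 = S_1(0) = a_1 = -5
y_2 = S_2(0) = a_2 = 0
y_3 = S_2(3) = 2
t_q=7/4 is in segment 1 (τ=3/4); S_1(τ)=-2577/464

y_0=-1 y_1=-5 y_2=0 y_3=2
S(7/4) = -2577/464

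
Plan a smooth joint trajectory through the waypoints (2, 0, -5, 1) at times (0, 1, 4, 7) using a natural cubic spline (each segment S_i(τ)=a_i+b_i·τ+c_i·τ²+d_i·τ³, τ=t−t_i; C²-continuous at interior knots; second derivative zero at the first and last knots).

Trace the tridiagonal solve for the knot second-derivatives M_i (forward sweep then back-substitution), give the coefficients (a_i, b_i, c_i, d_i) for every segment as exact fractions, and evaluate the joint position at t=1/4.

Δ: Δ0=-2, Δ1=-5/3, Δ2=2
row 1: diag=8, rhs=2; c'=3/8, d'=1/4
row 2: denom=12−3·3/8=87/8; d'=(22−3·1/4)/(87/8)=170/87
back: M2=170/87
back: M1=1/4−3/8·170/87=-14/29
M: M0=0, M1=-14/29, M2=170/87, M3=0
seg 0: a=2, c=M0/2=0, d=(M1−M0)/(6·1)=-7/87, b=Δ0−h0·(2M0+M1)/6=-167/87
seg 1: a=0, c=M1/2=-7/29, d=(M2−M1)/(6·3)=106/783, b=Δ1−h1·(2M1+M2)/6=-188/87
seg 2: a=-5, c=M2/2=85/87, d=(M3−M2)/(6·3)=-85/783, b=Δ2−h2·(2M2+M3)/6=4/87
t_q=1/4 → seg 0, τ=1/4; S=2+-167/87·τ+0·τ²+-7/87·τ³=2819/1856

  seg 0: a=2 b=-167/87 c=0 d=-7/87
  seg 1: a=0 b=-188/87 c=-7/29 d=106/783
  seg 2: a=-5 b=4/87 c=85/87 d=-85/783
S(1/4) = 2819/1856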